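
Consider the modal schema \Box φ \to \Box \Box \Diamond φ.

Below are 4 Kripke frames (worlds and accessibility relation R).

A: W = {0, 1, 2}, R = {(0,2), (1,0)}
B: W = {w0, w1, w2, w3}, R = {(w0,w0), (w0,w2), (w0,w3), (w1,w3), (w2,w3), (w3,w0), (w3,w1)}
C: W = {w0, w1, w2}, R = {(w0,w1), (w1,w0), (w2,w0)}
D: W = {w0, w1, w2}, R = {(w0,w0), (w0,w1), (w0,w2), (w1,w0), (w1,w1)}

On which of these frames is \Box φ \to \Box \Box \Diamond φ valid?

The schema corresponds to a generalized confluence (Geach) condition: \forall x \forall z (x R^2 z \to \exists w (xRw \wedge zRw)).
A: fails — 1R²2 but no w with 1Rw and 2Rw.
B: fails — w3R²w2 but no w with w3Rw and w2Rw.
C: holds.
D: fails — w0R²w2 but no w with w0Rw and w2Rw.
Valid on: C.

C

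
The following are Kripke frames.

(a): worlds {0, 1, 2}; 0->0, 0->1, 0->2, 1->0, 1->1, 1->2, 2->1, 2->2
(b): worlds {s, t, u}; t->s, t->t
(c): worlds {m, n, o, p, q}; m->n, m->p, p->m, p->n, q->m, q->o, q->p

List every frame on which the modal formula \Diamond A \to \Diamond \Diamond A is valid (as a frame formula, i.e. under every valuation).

(a), (b)

The schema corresponds to a generalized confluence (Geach) condition: \forall x \forall y (xRy \to \exists w (y = w \wedge x R^2 w)).
(a): holds.
(b): holds.
(c): fails — mRp but no w with p=w and mR²w.
Valid on: (a), (b).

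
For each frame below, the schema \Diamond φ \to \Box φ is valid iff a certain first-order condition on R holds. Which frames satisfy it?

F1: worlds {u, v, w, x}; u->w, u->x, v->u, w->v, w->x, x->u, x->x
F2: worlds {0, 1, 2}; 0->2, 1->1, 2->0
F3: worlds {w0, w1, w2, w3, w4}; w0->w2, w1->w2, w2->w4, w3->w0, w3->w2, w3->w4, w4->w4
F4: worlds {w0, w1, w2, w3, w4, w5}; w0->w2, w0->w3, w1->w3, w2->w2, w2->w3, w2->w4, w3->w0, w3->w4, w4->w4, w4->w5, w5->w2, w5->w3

The schema corresponds to partial functionality: \forall x \forall y \forall z (Rxy \wedge Rxz \to y = z).
F1: fails — u sees both w and x.
F2: satisfies the condition.
F3: fails — w3 sees both w0 and w2.
F4: fails — w0 sees both w2 and w3.

F2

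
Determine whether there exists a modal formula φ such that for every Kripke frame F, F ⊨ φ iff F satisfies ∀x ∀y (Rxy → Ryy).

Yes: it is shift-reflexivity, defined by the T□ schema □(□q → q).
Suppose □(□q→q) is valid. Take Rxy and set V(q)={w : Ryw}. Then at y, □q holds; since □(□q→q) at x, □q→q at y, so q at y, i.e. Ryy.

Yes, by □(□q → q)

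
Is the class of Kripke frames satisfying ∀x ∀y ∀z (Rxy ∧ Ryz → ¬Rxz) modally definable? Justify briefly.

No

Any modally definable frame class is closed under surjective bounded morphisms.
The 5-cycle (worlds s,t,u,v,w with s→t→u→v→w→s) is intransitive. Mapping every world to a single reflexive point • is a surjective bounded morphism; the reflexive point is not intransitive (R••∧R•• but R••).
So no modal formula (or set of formulas) defines exactly the intransitive frames.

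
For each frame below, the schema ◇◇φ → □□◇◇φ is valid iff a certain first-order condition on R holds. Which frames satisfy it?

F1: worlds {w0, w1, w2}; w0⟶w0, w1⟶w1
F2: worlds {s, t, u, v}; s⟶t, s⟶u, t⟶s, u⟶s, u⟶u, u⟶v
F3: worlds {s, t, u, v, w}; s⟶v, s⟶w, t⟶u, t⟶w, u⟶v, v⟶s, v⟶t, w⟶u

F1

The schema corresponds to a generalized confluence (Geach) condition: ∀x ∀y ∀z ((xR²y ∧ xR²z) → ∃w (y = w ∧ zR²w)).
F1: condition met.
F2: fails — sR²s, sR²v but no w with s=w and vR²w.
F3: fails — sR²s, sR²t but no w* with s=w* and tR²w*.
Valid on: F1.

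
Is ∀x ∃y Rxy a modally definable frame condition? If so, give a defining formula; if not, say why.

The condition is seriality. A defining modal formula is □q → ◇q.
Suppose □q→◇q is valid. At any x set V(q)=W. Then □q at x, so ◇q at x, so x has a successor.

Yes — defined by □q → ◇q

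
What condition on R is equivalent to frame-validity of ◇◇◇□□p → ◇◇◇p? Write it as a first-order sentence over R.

This is a Sahlqvist (Geach-type) schema ◇^3□^2p → □^0◇^3p.
Minimal-valuation argument: fix x; take any y with xR^3y and any z with xR^0z. Set V(p) to the set of worlds R-reachable from y in exactly 2 steps. Then □^2p holds at y, so the antecedent holds at x; validity forces ◇^3p at z, giving a w with zR^3w and yR^2w.
First-order correspondent: ∀x ∀y (xR³y → ∃w (yR²w ∧ xR³w)).

∀x ∀y (xR³y → ∃w (yR²w ∧ xR³w))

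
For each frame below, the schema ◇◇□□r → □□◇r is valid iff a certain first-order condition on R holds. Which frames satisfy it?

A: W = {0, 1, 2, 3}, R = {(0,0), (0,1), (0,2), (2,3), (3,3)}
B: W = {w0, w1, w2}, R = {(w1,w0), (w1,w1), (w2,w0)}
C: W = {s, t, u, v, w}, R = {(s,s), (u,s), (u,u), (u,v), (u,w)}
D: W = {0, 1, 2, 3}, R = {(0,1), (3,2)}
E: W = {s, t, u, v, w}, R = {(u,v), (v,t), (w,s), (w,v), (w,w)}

This is the axiom for a generalized confluence (Geach) condition; its first-order frame correspondent is ∀x ∀y ∀z ((xR²y ∧ xR²z) → ∃w (yR²w ∧ zRw)).
A: fails — 0R²0, 0R²1 but no w with 0R²w and 1Rw.
B: fails — w1R²w0, w1R²w0 but no w with w0R²w and w0Rw.
C: fails — uR²s, uR²v but no w* with sR²w* and vRw*.
D: ✓.
E: fails — uR²t, uR²t but no w* with tR²w* and tRw*.

D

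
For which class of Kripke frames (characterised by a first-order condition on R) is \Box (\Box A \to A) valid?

Shift-reflexivity

Suppose □(□A→A) is valid. Take Rxy and set V(A)={w : Ryw}. Then at y, □A holds; since □(□A→A) at x, □A→A at y, so A at y, i.e. Ryy.
Conversely, any frame satisfying \forall x \forall y (Rxy \to Ryy) validates the schema.
Frame condition: \forall x \forall y (Rxy \to Ryy).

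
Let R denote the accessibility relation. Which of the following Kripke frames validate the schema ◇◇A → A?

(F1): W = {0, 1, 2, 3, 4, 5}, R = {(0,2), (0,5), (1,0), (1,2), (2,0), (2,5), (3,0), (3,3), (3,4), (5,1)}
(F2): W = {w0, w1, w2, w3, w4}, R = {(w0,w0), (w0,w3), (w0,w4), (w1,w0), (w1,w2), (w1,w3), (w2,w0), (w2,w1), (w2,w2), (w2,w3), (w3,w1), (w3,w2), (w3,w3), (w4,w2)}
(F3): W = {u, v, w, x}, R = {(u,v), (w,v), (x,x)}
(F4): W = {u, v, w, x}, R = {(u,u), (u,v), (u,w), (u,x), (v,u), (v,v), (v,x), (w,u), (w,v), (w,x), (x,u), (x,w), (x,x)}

(F3)

This is the axiom for a generalized confluence (Geach) condition; its first-order frame correspondent is ∀x ∀y (xR²y → ∃w (y = w ∧ x = w)).
(F1): fails — 0R²1 but 1 ≠ 0.
(F2): fails — w0R²w1 but w1 ≠ w0.
(F3): satisfies the condition.
(F4): fails — uR²v but v ≠ u.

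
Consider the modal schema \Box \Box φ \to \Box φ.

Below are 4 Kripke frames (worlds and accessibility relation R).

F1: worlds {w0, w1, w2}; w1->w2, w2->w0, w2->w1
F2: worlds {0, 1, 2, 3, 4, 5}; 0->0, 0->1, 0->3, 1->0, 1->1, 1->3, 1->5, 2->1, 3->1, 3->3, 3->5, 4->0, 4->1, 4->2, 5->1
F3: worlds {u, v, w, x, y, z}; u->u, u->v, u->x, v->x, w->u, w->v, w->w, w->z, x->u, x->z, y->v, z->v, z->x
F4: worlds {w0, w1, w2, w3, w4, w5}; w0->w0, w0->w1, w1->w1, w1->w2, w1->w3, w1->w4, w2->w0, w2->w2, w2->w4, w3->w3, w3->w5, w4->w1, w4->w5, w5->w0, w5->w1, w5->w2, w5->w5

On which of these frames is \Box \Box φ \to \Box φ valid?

F4

Frame correspondent (Sahlqvist): \forall x \forall y (Rxy \to \exists z (Rxz \wedge Rzy)) — i.e. density.
F1: fails — Rw1w2 but no z with Rw1z and Rzw2.
F2: fails — R42 but no z with R4z and Rz2.
F3: fails — Rxz but no t with Rxt and Rtz.
F4: ✓.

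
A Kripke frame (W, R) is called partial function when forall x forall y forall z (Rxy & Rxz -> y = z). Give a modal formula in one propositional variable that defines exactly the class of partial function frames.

◇r → □r

A defining formula is ◇r → □r (the CD axiom).
Suppose ◇r→□r is valid. Take Rxy, Rxz and set V(r)={y}. Then ◇r at x, so □r at x, so r at z, i.e. z=y.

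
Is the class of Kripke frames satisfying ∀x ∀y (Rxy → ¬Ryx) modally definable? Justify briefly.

Not definable by any modal formula

Any modally definable frame class is closed under surjective bounded morphisms.
The 4-cycle (worlds s,t,u,v with s→t→u→v→s) is asymmetric. Mapping every world to a single reflexive point • is a surjective bounded morphism, and the reflexive point is not asymmetric (R•• but asymmetry requires ¬R••).
So no modal formula (or set of formulas) defines exactly the asymmetric frames.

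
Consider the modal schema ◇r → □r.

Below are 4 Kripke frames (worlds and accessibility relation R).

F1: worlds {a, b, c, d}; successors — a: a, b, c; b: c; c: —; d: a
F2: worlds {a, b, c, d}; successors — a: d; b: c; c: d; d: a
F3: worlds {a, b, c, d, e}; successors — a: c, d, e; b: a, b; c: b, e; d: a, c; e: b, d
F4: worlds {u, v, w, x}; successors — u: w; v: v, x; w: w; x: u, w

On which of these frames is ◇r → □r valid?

This is the axiom for partial functionality; its first-order frame correspondent is ∀x ∀y ∀z (Rxy ∧ Rxz → y = z).
F1: fails — a sees both a and b.
F2: satisfies the condition.
F3: fails — a sees both c and d.
F4: fails — v sees both v and x.

F2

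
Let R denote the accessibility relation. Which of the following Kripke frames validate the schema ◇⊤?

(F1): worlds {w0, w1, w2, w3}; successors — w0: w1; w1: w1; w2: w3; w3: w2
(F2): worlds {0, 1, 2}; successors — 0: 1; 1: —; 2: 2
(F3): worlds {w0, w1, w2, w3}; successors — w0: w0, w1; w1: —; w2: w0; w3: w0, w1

(F1)

Frame correspondent (Sahlqvist): ∀x ∃y Rxy — i.e. seriality.
(F1): holds.
(F2): fails — world 1 has no successor.
(F3): fails — world w1 has no successor.
Valid on: (F1).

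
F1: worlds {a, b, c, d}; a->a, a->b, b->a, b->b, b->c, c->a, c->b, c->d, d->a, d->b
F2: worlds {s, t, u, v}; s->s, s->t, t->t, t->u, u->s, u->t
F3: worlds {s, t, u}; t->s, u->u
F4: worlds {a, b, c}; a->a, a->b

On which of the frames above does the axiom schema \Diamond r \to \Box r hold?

F3

The schema corresponds to partial functionality: \forall x \forall y \forall z (Rxy \wedge Rxz \to y = z).
F1: fails — a sees both a and b.
F2: fails — s sees both s and t.
F3: ✓.
F4: fails — a sees both a and b.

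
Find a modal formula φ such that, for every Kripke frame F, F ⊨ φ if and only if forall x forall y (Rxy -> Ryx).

This is symmetry; the standard corresponding axiom is B: p → □◇p.
Suppose p→□◇p is valid. Take Rxy and set V(p)={x}. Then p at x, so □◇p at x, so ◇p at y, so some z with Ryz has p; z=x, i.e. Ryx.

p → □◇p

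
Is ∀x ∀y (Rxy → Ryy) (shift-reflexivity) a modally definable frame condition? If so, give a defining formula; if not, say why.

The condition is shift-reflexivity. A defining modal formula is □(□q → q).
Suppose □(□q→q) is valid. Take Rxy and set V(q)={w : Ryw}. Then at y, □q holds; since □(□q→q) at x, □q→q at y, so q at y, i.e. Ryy.

Yes — defined by □(□q → q)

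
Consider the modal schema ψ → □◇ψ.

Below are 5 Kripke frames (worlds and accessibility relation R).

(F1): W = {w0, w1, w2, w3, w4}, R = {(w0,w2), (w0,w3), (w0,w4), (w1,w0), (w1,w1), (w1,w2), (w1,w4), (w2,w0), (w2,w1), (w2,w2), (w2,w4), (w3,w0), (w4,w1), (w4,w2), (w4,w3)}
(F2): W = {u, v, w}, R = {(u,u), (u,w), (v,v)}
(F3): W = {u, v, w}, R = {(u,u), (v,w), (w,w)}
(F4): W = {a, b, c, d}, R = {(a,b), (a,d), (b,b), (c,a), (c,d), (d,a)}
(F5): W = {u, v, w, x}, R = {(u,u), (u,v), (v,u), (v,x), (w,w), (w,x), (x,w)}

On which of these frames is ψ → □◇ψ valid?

This is the axiom for symmetry; its first-order frame correspondent is ∀x ∀y (Rxy → Ryx).
(F1): fails — Rw1w0 but not Rw0w1.
(F2): fails — Ruw but not Rwu.
(F3): fails — Rvw but not Rwv.
(F4): fails — Rcd but not Rdc.
(F5): fails — Rvx but not Rxv.

none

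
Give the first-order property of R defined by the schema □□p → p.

This is a Sahlqvist (Geach-type) schema ◇^0□^2p → □^0◇^0p.
Minimal-valuation argument: fix x; take any y with xR^0y and any z with xR^0z. Set V(p) to the set of worlds R-reachable from y in exactly 2 steps. Then □^2p holds at y, so the antecedent holds at x; validity forces ◇^0p at z, giving a w with zR^0w and yR^2w.
First-order correspondent: ∀x ∃w (xR²w ∧ x = w).

∀x ∃w (xR²w ∧ x = w)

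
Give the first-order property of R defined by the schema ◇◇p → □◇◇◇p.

This is a Sahlqvist (Geach-type) schema ◇^2□^0p → □^1◇^3p.
Minimal-valuation argument: fix x; take any y with xR^2y and any z with xR^1z. Set V(p) to the set of worlds R-reachable from y in exactly 0 steps. Then □^0p holds at y, so the antecedent holds at x; validity forces ◇^3p at z, giving a w with zR^3w and yR^0w.
First-order correspondent: ∀x ∀y ∀z ((xR²y ∧ xRz) → ∃w (y = w ∧ zR³w)).

∀x ∀y ∀z ((xR²y ∧ xRz) → ∃w (y = w ∧ zR³w))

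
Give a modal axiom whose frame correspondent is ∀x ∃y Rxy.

The condition is seriality. The D schema □ψ → ◇ψ defines it.
Suppose □ψ→◇ψ is valid. At any x set V(ψ)=W. Then □ψ at x, so ◇ψ at x, so x has a successor.

□ψ → ◇ψ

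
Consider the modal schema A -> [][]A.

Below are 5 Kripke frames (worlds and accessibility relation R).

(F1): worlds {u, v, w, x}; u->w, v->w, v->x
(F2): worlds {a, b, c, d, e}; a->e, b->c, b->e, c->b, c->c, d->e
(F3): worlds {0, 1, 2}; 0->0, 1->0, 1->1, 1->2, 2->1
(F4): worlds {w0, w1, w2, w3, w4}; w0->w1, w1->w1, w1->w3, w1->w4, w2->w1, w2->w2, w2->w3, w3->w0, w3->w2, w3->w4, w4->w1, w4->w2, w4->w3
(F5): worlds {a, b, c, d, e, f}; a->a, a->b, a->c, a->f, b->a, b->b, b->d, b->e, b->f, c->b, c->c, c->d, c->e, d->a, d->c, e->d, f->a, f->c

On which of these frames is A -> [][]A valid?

This is the axiom for a generalized confluence (Geach) condition; its first-order frame correspondent is forall x forall z (x R^2 z -> exists w (x = w & z = w)).
(F1): holds.
(F2): fails — bR²c but b ≠ c.
(F3): fails — 1R²0 but 1 ≠ 0.
(F4): fails — w0R²w1 but w0 ≠ w1.
(F5): fails — aR²b but a ≠ b.
Valid on: (F1).

(F1)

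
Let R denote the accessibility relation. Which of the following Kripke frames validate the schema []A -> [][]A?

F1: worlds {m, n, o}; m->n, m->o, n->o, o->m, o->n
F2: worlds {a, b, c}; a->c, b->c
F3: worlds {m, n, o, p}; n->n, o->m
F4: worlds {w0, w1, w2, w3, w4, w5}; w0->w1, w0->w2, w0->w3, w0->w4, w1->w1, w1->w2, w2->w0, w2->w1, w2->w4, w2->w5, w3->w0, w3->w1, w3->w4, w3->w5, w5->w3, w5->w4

This is the axiom for transitivity; its first-order frame correspondent is forall x forall y forall z (Rxy & Ryz -> Rxz).
F1: fails — Rom and Rmo but not Roo.
F2: ✓.
F3: ✓.
F4: fails — Rw1w2 and Rw2w4 but not Rw1w4.
Valid on: F2, F3.

F2, F3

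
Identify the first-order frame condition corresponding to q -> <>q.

Replacing q by ¬q and contraposing gives the equivalent schema □q → q.
Suppose □q→q is valid. At any x set V(q)={w : Rxw}. Then □q holds at x, so q holds at x, i.e. Rxx.

reflexivity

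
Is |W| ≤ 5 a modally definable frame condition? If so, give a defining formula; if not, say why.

If a class were modally definable it would be closed under disjoint unions (Goldblatt–Thomason).
Any modal formula valid on each of 6 disjoint one-world frames is valid on their disjoint union (validity is preserved under disjoint unions). Each one-world frame has |W|=1≤5, but the union has |W|=6.
So the class is not modally definable.

No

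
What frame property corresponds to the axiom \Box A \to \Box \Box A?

transitivity: \forall x \forall y \forall z (Rxy \wedge Ryz \to Rxz)

Suppose □A→□□A is valid. Take Rxy, Ryz and set V(A)={w : Rxw}. Then □A at x, so □□A at x, so □A at y, so A at z, i.e. Rxz.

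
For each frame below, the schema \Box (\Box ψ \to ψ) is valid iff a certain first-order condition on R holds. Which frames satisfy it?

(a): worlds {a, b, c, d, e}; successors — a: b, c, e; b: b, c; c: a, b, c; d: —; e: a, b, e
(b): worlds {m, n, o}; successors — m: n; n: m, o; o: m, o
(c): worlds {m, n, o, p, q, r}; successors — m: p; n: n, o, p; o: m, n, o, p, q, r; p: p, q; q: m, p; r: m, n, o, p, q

none

Frame correspondent (Sahlqvist): \forall x \forall y (Rxy \to Ryy) — i.e. shift-reflexivity.
(a): fails — Rea but not Raa.
(b): fails — Rom but not Rmm.
(c): fails — Rom but not Rmm.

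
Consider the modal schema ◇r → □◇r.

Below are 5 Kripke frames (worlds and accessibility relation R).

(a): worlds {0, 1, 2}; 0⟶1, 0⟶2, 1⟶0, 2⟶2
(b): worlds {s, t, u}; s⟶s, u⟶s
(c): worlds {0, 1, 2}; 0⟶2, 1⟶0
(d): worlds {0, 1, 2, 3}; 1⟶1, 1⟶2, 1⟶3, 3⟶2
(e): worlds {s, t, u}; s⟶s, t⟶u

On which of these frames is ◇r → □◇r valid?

(b)

The schema corresponds to the Euclidean property: ∀x ∀y ∀z (Rxy ∧ Rxz → Ryz).
(a): fails — R01 and R01 but not R11.
(b): ✓.
(c): fails — R02 and R02 but not R22.
(d): fails — R12 and R12 but not R22.
(e): fails — Rtu and Rtu but not Ruu.
Valid on: (b).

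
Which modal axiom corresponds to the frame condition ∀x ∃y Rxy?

□p → ◇p

This is seriality; the standard corresponding axiom is D: □p → ◇p.
Suppose □p→◇p is valid. At any x set V(p)=W. Then □p at x, so ◇p at x, so x has a successor.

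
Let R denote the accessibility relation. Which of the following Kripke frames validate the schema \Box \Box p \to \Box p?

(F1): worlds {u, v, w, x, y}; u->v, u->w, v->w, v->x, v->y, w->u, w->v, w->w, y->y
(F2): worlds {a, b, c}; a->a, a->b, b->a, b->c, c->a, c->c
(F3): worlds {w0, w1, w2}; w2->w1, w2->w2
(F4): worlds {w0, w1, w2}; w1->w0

This is the axiom for density; its first-order frame correspondent is \forall x \forall y (Rxy \to \exists z (Rxz \wedge Rzy)).
(F1): fails — Rvx but no z with Rvz and Rzx.
(F2): satisfies the condition.
(F3): satisfies the condition.
(F4): fails — Rw1w0 but no z with Rw1z and Rzw0.
Valid on: (F2), (F3).

(F2), (F3)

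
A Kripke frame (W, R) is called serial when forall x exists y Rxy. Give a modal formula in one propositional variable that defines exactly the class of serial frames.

This is seriality; the standard corresponding axiom is D: □r → ◇r.
Suppose □r→◇r is valid. At any x set V(r)=W. Then □r at x, so ◇r at x, so x has a successor.

□r → ◇r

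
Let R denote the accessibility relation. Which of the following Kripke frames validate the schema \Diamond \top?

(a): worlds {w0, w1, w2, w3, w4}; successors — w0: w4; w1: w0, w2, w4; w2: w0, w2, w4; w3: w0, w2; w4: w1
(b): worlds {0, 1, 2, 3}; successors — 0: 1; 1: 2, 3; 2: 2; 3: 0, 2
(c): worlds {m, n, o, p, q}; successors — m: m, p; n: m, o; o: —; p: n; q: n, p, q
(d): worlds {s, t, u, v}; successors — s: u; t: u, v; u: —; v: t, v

(a), (b)

The schema corresponds to seriality: \forall x \exists y Rxy.
(a): ✓.
(b): ✓.
(c): fails — world o has no successor.
(d): fails — world u has no successor.
Valid on: (a), (b).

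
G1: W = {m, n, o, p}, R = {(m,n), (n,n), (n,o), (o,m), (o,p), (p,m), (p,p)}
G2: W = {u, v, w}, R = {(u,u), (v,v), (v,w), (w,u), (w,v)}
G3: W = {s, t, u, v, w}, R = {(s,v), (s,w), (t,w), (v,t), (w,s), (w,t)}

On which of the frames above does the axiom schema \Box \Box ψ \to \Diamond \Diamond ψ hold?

The schema corresponds to a generalized confluence (Geach) condition: \forall x \exists w (x R^2 w \wedge x R^2 w).
G1: satisfies the condition.
G2: satisfies the condition.
G3: fails — at u but no w* with uR²w* and uR²w*.

G1, G2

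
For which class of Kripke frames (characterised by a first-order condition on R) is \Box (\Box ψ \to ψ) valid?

Suppose □(□ψ→ψ) is valid. Take Rxy and set V(ψ)={w : Ryw}. Then at y, □ψ holds; since □(□ψ→ψ) at x, □ψ→ψ at y, so ψ at y, i.e. Ryy.

Shift-reflexivity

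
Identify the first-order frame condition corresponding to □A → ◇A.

seriality: ∀x ∃y Rxy

This schema is the D axiom.
Its frame correspondent is seriality — ∀x ∃y Rxy.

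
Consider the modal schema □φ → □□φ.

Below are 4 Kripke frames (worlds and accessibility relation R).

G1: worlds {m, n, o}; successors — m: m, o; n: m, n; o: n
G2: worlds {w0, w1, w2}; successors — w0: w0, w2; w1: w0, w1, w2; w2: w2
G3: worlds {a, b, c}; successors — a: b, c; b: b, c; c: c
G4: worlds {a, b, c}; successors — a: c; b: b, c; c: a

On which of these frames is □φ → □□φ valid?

G2, G3

Frame correspondent (Sahlqvist): ∀x ∀y ∀z (Rxy ∧ Ryz → Rxz) — i.e. transitivity.
G1: fails — Ron and Rnm but not Rom.
G2: ✓.
G3: ✓.
G4: fails — Rac and Rca but not Raa.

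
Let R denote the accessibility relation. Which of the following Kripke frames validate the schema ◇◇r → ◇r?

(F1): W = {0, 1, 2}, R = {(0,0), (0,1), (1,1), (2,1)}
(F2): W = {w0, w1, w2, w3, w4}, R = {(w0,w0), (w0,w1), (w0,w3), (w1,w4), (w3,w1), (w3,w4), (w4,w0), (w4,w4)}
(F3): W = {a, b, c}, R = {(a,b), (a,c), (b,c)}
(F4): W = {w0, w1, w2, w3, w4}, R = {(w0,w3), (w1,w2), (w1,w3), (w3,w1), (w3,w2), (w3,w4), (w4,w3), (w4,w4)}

(F1), (F3)

The schema corresponds to transitivity: ∀x ∀y ∀z (Rxy ∧ Ryz → Rxz).
(F1): condition met.
(F2): fails — Rw4w0 and Rw0w1 but not Rw4w1.
(F3): condition met.
(F4): fails — Rw3w1 and Rw1w3 but not Rw3w3.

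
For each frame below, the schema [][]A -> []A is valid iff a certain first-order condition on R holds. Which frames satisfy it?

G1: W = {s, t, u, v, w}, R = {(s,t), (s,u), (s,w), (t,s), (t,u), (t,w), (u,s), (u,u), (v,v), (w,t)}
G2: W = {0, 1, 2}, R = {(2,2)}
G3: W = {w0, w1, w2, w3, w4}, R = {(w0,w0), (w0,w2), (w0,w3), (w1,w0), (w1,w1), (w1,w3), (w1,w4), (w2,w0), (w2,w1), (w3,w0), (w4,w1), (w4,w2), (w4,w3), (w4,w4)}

This is the axiom for density; its first-order frame correspondent is forall x forall y (Rxy -> exists z (Rxz & Rzy)).
G1: fails — Rwt but no z with Rwz and Rzt.
G2: satisfies the condition.
G3: satisfies the condition.

G2, G3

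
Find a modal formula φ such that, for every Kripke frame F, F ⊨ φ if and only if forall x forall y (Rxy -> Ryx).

p → □◇p

This is symmetry; the standard corresponding axiom is B: p → □◇p.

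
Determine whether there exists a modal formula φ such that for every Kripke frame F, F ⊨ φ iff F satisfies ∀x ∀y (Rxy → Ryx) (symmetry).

Yes, by r → □◇r

Yes: it is symmetry, defined by the B schema r → □◇r.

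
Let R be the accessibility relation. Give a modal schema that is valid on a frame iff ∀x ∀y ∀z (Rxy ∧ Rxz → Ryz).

◇q → □◇q

The condition is the Euclidean property. The 5 schema ◇q → □◇q defines it.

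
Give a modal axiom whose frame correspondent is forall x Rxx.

□s → s

A defining formula is □s → s (the T axiom).
Suppose □s→s is valid. At any x set V(s)={w : Rxw}. Then □s holds at x, so s holds at x, i.e. Rxx.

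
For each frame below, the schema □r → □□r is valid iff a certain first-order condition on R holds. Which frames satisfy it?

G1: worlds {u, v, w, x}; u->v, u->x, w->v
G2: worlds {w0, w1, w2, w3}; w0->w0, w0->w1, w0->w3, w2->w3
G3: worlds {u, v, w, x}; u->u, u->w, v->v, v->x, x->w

The schema corresponds to transitivity: ∀x ∀y ∀z (Rxy ∧ Ryz → Rxz).
G1: holds.
G2: holds.
G3: fails — Rvx and Rxw but not Rvw.

G1, G2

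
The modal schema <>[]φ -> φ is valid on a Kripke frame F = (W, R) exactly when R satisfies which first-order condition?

This is frame-equivalent to φ → □◇φ (substitute ¬φ for φ and contrapose).
Suppose φ→□◇φ is valid. Take Rxy and set V(φ)={x}. Then φ at x, so □◇φ at x, so ◇φ at y, so some z with Ryz has φ; z=x, i.e. Ryx.
Conversely, any frame satisfying forall x forall y (Rxy -> Ryx) validates the schema.
So the correspondent is symmetry.

symmetry: forall x forall y (Rxy -> Ryx)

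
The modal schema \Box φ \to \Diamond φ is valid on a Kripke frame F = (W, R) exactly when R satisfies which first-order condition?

seriality: \forall x \exists y Rxy

This schema is the D axiom.
Its frame correspondent is seriality — \forall x \exists y Rxy.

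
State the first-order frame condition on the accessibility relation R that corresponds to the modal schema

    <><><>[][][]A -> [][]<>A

forall x forall y forall z ((x R^3 y & x R^2 z) -> exists w (y R^3 w & zRw))

This is a Sahlqvist (Geach-type) schema ◇^3□^3A → □^2◇^1A.
Minimal-valuation argument: fix x; take any y with xR^3y and any z with xR^2z. Set V(A) to the set of worlds R-reachable from y in exactly 3 steps. Then □^3A holds at y, so the antecedent holds at x; validity forces ◇^1A at z, giving a w with zR^1w and yR^3w.
First-order correspondent: forall x forall y forall z ((x R^3 y & x R^2 z) -> exists w (y R^3 w & zRw)).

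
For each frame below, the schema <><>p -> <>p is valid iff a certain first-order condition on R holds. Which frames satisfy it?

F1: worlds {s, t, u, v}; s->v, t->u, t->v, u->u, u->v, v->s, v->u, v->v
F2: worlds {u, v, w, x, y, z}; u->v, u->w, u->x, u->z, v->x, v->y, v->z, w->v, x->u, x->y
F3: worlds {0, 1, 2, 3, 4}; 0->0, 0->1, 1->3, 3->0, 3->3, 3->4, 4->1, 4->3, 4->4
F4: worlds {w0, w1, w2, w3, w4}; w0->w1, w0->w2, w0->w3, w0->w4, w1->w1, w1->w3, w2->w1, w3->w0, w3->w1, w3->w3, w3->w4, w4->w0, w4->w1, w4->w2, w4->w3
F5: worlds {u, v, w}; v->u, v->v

The schema corresponds to transitivity: forall x forall y forall z (Rxy & Ryz -> Rxz).
F1: fails — Ruv and Rvs but not Rus.
F2: fails — Ruv and Rvy but not Ruy.
F3: fails — R34 and R41 but not R31.
F4: fails — Rw0w4 and Rw4w0 but not Rw0w0.
F5: satisfies the condition.
Valid on: F5.

F5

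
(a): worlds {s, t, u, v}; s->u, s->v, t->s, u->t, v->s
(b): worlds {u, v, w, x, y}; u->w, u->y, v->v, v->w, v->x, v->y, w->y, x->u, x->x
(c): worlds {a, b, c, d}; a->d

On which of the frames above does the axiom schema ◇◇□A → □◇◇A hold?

Frame correspondent (Sahlqvist): ∀x ∀y ∀z ((xR²y ∧ xRz) → ∃w (yRw ∧ zR²w)) — i.e. a generalized confluence (Geach) condition.
(a): fails — sR²s, sRu but no w with sRw and uR²w.
(b): fails — uR²y, uRw but no t with yRt and wR²t.
(c): condition met.
Valid on: (c).

(c)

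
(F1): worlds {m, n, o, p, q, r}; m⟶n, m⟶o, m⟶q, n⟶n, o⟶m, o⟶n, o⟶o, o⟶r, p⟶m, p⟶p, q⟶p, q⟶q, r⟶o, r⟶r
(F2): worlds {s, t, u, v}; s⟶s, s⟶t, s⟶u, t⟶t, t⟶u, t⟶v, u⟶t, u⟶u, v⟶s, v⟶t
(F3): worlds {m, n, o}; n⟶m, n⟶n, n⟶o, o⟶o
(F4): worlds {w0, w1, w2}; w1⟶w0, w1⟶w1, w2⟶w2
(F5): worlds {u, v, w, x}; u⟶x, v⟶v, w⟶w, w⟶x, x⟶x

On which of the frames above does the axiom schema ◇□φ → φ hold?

none

The schema corresponds to symmetry: ∀x ∀y (Rxy → Ryx).
(F1): fails — Ron but not Rno.
(F2): fails — Rvs but not Rsv.
(F3): fails — Rnm but not Rmn.
(F4): fails — Rw1w0 but not Rw0w1.
(F5): fails — Rwx but not Rxw.
Valid on no frame.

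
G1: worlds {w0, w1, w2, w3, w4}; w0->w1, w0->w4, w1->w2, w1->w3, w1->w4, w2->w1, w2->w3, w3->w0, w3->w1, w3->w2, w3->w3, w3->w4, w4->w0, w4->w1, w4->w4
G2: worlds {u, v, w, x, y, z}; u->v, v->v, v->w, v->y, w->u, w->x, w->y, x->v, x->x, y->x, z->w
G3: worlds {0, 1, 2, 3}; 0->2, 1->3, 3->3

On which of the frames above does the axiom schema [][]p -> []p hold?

G1

The schema corresponds to density: forall x forall y (Rxy -> exists z (Rxz & Rzy)).
G1: holds.
G2: fails — Rwu but no t with Rwt and Rtu.
G3: fails — R02 but no z with R0z and Rz2.
Valid on: G1.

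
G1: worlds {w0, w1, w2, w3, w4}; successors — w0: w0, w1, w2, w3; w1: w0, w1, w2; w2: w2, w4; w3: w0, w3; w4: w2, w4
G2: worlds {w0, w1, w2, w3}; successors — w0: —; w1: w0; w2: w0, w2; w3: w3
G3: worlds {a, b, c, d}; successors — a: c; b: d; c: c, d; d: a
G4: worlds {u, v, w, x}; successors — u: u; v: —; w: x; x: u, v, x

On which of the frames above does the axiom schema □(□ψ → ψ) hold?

This is the axiom for shift-reflexivity; its first-order frame correspondent is ∀x ∀y (Rxy → Ryy).
G1: condition met.
G2: fails — Rw1w0 but not Rw0w0.
G3: fails — Rcd but not Rdd.
G4: fails — Rxv but not Rvv.
Valid on: G1.

G1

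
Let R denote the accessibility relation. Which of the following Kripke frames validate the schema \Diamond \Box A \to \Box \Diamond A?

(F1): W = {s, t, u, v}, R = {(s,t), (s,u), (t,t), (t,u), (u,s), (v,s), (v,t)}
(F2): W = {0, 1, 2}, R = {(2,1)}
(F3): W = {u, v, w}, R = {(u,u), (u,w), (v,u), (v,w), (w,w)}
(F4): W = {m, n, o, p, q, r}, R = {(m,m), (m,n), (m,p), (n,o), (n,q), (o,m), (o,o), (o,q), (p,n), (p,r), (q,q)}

The schema corresponds to convergence: \forall x \forall y \forall z (Rxy \wedge Rxz \to \exists w (Ryw \wedge Rzw)).
(F1): fails — Rsu and Rst but u and t have no common successor.
(F2): fails — R21 and R21 but 1 and 1 have no common successor.
(F3): satisfies the condition.
(F4): fails — Rmm and Rmn but m and n have no common successor.

(F3)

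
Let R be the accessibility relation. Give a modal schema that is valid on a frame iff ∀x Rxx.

□s → s

A defining formula is □s → s (the T axiom).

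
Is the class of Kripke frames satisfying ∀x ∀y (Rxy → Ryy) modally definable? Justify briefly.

Definable; □(□q → q) defines it

This is a Sahlqvist condition; the T□ axiom □(□q → q) defines it.
Suppose □(□q→q) is valid. Take Rxy and set V(q)={w : Ryw}. Then at y, □q holds; since □(□q→q) at x, □q→q at y, so q at y, i.e. Ryy.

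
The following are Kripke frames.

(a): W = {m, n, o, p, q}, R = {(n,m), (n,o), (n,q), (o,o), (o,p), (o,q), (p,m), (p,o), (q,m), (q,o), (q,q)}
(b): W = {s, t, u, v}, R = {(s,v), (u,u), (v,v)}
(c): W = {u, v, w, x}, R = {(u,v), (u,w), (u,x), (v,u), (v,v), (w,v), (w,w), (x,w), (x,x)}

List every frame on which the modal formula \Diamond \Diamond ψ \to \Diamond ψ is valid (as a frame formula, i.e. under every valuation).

(b)

The schema corresponds to transitivity: \forall x \forall y \forall z (Rxy \wedge Ryz \to Rxz).
(a): fails — Rop and Rpm but not Rom.
(b): condition met.
(c): fails — Ruv and Rvu but not Ruu.
Valid on: (b).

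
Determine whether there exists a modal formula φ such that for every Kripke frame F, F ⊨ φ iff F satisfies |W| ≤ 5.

Not modally definable

Modal frame validity is preserved under disjoint unions.
Any modal formula valid on each of 6 disjoint one-world frames is valid on their disjoint union (validity is preserved under disjoint unions). Each one-world frame has |W|=1≤5, but the union has |W|=6.
So the class is not modally definable.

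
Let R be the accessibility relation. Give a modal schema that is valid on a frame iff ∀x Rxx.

□q → q

This is reflexivity; the standard corresponding axiom is T: □q → q.
Suppose □q→q is valid. At any x set V(q)={w : Rxw}. Then □q holds at x, so q holds at x, i.e. Rxx.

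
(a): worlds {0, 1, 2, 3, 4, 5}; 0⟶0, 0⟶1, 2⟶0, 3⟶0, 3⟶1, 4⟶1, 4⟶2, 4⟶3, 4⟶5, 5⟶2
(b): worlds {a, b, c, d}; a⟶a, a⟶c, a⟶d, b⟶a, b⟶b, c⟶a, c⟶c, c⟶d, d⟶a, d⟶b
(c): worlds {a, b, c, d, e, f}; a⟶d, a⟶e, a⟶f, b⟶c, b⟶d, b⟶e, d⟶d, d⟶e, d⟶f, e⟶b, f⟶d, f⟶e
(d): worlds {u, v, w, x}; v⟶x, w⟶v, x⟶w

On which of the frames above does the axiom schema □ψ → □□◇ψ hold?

(b)

The schema corresponds to a generalized confluence (Geach) condition: ∀x ∀z (xR²z → ∃w (xRw ∧ zRw)).
(a): fails — 0R²1 but no w with 0Rw and 1Rw.
(b): condition met.
(c): fails — aR²e but no w with aRw and eRw.
(d): fails — vR²w but no t with vRt and wRt.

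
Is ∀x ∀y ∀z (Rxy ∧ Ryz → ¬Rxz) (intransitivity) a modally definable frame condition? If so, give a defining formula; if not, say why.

No

Modal frame validity is preserved under surjective bounded morphisms.
The 7-cycle (worlds s,t,u,v,w,x,y with s→t→u→v→w→x→y→s) is intransitive. Mapping every world to a single reflexive point • is a surjective bounded morphism; the reflexive point is not intransitive (R••∧R•• but R••).
So the class is not modally definable.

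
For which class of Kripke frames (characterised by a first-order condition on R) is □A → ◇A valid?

Seriality

Suppose □A→◇A is valid. At any x set V(A)=W. Then □A at x, so ◇A at x, so x has a successor.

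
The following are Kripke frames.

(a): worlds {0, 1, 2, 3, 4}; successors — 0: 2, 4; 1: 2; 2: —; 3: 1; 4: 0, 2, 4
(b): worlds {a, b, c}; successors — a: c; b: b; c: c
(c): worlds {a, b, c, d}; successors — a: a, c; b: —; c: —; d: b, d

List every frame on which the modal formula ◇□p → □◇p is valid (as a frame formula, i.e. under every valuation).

(b)

This is the axiom for convergence; its first-order frame correspondent is ∀x ∀y ∀z (Rxy ∧ Rxz → ∃w (Ryw ∧ Rzw)).
(a): fails — R02 and R02 but 2 and 2 have no common successor.
(b): satisfies the condition.
(c): fails — Raa and Rac but a and c have no common successor.
Valid on: (b).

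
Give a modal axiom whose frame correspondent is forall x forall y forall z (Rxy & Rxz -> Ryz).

This is the Euclidean property; the standard corresponding axiom is 5: ◇r → □◇r.
Suppose ◇r→□◇r is valid. Take Rxy, Rxz and set V(r)={y}. Then ◇r at x, so □◇r at x, so ◇r at z, so some w with Rzw has r; w=y, i.e. Rzy. By symmetry of the argument, Ryz.

◇r → □◇r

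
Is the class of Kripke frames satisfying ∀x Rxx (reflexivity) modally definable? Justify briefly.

Definable; □p → p defines it

The condition is reflexivity. A defining modal formula is □p → p.
Suppose □p→p is valid. At any x set V(p)={w : Rxw}. Then □p holds at x, so p holds at x, i.e. Rxx.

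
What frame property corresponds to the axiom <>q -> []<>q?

This is the 5 axiom.
Its frame correspondent is the Euclidean property — forall x forall y forall z (Rxy & Rxz -> Ryz).

the Euclidean property: forall x forall y forall z (Rxy & Rxz -> Ryz)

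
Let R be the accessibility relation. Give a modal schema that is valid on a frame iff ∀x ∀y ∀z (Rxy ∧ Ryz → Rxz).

A defining formula is □s → □□s (the 4 axiom).
Suppose □s→□□s is valid. Take Rxy, Ryz and set V(s)={w : Rxw}. Then □s at x, so □□s at x, so □s at y, so s at z, i.e. Rxz.

□s → □□s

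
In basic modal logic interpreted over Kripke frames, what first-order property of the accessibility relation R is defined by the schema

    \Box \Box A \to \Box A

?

Suppose □□A→□A is valid. Take Rxy and set V(A)={w : xR²w}. Then □□A at x, so □A at x, so A at y, i.e. ∃z(Rxz∧Rzy).

Density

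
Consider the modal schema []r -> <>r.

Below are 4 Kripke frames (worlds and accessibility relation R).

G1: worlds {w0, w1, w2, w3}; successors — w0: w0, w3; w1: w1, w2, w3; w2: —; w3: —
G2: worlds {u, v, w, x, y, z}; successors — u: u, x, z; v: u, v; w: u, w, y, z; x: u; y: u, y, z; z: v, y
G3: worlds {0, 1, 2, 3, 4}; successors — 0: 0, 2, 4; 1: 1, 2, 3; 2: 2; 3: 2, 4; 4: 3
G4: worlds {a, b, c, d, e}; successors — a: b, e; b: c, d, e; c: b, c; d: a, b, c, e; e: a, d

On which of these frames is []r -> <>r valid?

G2, G3, G4

The schema corresponds to seriality: forall x exists y Rxy.
G1: fails — world w2 has no successor.
G2: satisfies the condition.
G3: satisfies the condition.
G4: satisfies the condition.
Valid on: G2, G3, G4.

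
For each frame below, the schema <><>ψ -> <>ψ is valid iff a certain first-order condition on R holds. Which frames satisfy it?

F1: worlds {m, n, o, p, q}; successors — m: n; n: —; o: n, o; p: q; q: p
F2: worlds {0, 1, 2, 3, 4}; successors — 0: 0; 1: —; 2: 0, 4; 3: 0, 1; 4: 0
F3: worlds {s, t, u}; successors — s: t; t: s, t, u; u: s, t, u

The schema corresponds to transitivity: forall x forall y forall z (Rxy & Ryz -> Rxz).
F1: fails — Rqp and Rpq but not Rqq.
F2: holds.
F3: fails — Rst and Rts but not Rss.

F2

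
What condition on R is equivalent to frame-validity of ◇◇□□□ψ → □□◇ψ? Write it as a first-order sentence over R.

This is a Sahlqvist (Geach-type) schema ◇^2□^3ψ → □^2◇^1ψ.
First-order correspondent: ∀x ∀y ∀z ((xR²y ∧ xR²z) → ∃w (yR³w ∧ zRw)).

∀x ∀y ∀z ((xR²y ∧ xR²z) → ∃w (yR³w ∧ zRw))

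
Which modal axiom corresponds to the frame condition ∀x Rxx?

This is reflexivity; the standard corresponding axiom is T: □q → q.

□q → q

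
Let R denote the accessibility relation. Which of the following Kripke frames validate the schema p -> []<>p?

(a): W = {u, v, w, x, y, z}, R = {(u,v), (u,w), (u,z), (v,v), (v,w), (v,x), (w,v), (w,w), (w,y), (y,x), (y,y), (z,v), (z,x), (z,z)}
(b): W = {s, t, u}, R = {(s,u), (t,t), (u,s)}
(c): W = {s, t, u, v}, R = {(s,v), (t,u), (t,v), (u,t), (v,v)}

(b)

The schema corresponds to symmetry: forall x forall y (Rxy -> Ryx).
(a): fails — Ruv but not Rvu.
(b): holds.
(c): fails — Rtv but not Rvt.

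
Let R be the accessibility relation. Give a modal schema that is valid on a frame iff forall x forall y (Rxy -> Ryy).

□(□ψ → ψ)

A defining formula is □(□ψ → ψ) (the T□ axiom).
Suppose □(□ψ→ψ) is valid. Take Rxy and set V(ψ)={w : Ryw}. Then at y, □ψ holds; since □(□ψ→ψ) at x, □ψ→ψ at y, so ψ at y, i.e. Ryy.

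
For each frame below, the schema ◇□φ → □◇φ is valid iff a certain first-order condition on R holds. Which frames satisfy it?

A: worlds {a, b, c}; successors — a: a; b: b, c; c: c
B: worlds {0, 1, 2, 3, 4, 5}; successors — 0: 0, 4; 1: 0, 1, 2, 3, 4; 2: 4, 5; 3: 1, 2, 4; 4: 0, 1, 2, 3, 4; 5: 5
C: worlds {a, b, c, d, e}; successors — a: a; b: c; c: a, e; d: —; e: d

A

Frame correspondent (Sahlqvist): ∀x ∀y ∀z (Rxy ∧ Rxz → ∃w (Ryw ∧ Rzw)) — i.e. convergence.
A: condition met.
B: fails — R25 and R24 but 5 and 4 have no common successor.
C: fails — Rce and Rca but e and a have no common successor.
Valid on: A.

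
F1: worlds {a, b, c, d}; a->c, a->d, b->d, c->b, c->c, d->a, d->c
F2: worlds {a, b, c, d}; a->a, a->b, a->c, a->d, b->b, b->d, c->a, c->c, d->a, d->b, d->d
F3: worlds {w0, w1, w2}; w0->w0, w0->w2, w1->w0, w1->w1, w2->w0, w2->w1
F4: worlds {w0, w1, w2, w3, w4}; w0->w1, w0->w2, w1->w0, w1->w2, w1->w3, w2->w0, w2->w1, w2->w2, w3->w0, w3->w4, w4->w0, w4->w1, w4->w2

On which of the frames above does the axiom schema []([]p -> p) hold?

Frame correspondent (Sahlqvist): forall x forall y (Rxy -> Ryy) — i.e. shift-reflexivity.
F1: fails — Rcb but not Rbb.
F2: holds.
F3: fails — Rw0w2 but not Rw2w2.
F4: fails — Rw1w0 but not Rw0w0.

F2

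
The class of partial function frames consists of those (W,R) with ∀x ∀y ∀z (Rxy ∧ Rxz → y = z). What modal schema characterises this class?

◇p → □p

The condition is partial functionality. The CD schema ◇p → □p defines it.
Suppose ◇p→□p is valid. Take Rxy, Rxz and set V(p)={y}. Then ◇p at x, so □p at x, so p at z, i.e. z=y.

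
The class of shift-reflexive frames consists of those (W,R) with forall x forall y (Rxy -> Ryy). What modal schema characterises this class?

□(□p → p)

This is shift-reflexivity; the standard corresponding axiom is T□: □(□p → p).
Suppose □(□p→p) is valid. Take Rxy and set V(p)={w : Ryw}. Then at y, □p holds; since □(□p→p) at x, □p→p at y, so p at y, i.e. Ryy.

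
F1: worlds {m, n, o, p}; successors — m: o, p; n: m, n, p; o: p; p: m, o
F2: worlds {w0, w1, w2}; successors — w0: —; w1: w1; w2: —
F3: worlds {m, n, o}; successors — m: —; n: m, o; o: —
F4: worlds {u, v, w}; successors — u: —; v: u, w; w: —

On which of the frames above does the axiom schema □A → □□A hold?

F2, F3, F4

Frame correspondent (Sahlqvist): ∀x ∀y ∀z (Rxy ∧ Ryz → Rxz) — i.e. transitivity.
F1: fails — Rop and Rpm but not Rom.
F2: ✓.
F3: ✓.
F4: ✓.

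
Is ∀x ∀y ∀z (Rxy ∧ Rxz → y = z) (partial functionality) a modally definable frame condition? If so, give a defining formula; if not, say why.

Definable; ◇p → □p defines it

This is a Sahlqvist condition; the CD axiom ◇p → □p defines it.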